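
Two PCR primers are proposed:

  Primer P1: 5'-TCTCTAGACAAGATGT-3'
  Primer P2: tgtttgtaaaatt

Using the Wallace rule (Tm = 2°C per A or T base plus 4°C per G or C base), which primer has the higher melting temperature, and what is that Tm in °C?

Primer P1, 44°C

Primer P1: A+T=10, G+C=6 → Tm = 2(10)+4(6) = 44°C
Primer P2: A+T=11, G+C=2 → Tm = 2(11)+4(2) = 30°C
44°C vs 30°C → primer P1 is higher.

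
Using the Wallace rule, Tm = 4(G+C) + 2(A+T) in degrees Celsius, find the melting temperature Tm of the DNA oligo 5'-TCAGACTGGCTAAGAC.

48°C

T=3, G=4, A=5, C=4
So N_AT = 8 and N_GC = 8.
Tm = 2×8 + 4×8 = 48°C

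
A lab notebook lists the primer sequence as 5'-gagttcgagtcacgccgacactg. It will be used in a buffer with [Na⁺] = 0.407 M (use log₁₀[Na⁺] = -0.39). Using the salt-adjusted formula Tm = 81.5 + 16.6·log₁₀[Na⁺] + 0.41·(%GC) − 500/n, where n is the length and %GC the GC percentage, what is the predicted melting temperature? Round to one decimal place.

78.2°C

Length n = 23. Scanning the sequence gives A=5, G=7, C=7, T=4.
G+C = 14, so %GC = 14/23 × 100 = 60.87%
Salt term: 16.6 × (-0.39) = -6.474
GC term: 0.41 × 60.87 = 24.957; length term: −500/23 = −21.739
Tm = 81.5 + (-6.474) + 24.957 − 21.739 = 78.244 → 78.2°C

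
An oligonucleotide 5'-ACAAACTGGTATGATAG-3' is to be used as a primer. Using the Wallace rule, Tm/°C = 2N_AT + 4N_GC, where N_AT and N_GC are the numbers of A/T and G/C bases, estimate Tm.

46°C

A=7, C=2, T=4, G=4
AT pairs contribute 11, GC pairs contribute 6.
Tm = 2×11 + 4×6 = 46°C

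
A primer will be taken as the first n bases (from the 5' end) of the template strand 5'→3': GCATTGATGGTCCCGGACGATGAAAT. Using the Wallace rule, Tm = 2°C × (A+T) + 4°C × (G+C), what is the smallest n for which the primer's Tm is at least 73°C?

n = 24

First 23 bases: GCATTGATGGTCCCGGACGATGA → Tm = 72°C (< 73°C)
First 24 bases: GCATTGATGGTCCCGGACGATGAA → Tm = 74°C (≥ 73°C)
Since every base adds ≥2°C, Tm only increases with n, so the threshold is first crossed at n = 24.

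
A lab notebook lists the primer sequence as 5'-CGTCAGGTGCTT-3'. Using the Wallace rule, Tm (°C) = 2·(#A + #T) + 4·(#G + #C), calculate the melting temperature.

38°C

A=1, C=3, G=4, T=4
So N_AT = 5 and N_GC = 7.
Tm = 2(5) + 4(7) = 10 + 28 = 38°C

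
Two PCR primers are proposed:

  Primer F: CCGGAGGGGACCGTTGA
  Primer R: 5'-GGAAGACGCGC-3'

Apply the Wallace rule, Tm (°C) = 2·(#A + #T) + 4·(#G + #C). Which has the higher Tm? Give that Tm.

Primer F, 58°C

Primer F: A+T=5, G+C=12 → Tm = 2(5)+4(12) = 58°C
Primer R: A+T=3, G+C=8 → Tm = 2(3)+4(8) = 38°C
58°C vs 38°C → primer F is higher.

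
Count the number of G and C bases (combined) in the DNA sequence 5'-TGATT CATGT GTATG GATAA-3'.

Base counts: A=6, C=1, G=5, T=8
G+C = 5 + 1 = 6

6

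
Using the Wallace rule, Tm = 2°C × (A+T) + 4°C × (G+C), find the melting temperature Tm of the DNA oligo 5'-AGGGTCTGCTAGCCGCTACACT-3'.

Base counts: T=5, G=6, C=7, A=4
A+T = 9, G+C = 13
Tm = 2×9 + 4×13 = 70°C

70°C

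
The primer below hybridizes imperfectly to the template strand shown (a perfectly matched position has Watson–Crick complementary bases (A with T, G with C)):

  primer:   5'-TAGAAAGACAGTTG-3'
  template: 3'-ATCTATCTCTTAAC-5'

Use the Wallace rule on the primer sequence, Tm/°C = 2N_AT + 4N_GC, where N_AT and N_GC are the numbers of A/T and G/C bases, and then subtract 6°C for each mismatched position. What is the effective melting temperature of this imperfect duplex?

20°C

Primer base counts: A=6, T=3, G=4, C=1 → A+T=9, G+C=5
Perfect-match Tm = 2(9) + 4(5) = 18 + 20 = 38°C
Mismatches (positions where the bases are not complementary): 3 (at positions 5, 9, 11)
Effective Tm = 38 − 3×6 = 38 − 18 = 20°C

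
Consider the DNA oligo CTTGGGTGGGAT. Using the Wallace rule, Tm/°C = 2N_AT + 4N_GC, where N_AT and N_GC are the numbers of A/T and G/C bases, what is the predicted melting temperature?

38°C

Counting bases: C=1, T=4, A=1, G=6
So N_AT = 5 and N_GC = 7.
Tm = 2×5 + 4×7 = 38°C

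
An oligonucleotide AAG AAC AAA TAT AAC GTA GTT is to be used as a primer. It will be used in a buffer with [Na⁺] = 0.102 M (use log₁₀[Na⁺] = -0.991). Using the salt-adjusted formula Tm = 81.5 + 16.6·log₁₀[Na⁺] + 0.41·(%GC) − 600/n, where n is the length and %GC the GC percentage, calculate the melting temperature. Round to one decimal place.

46.2°C

Length n = 21. Counting bases: G=3, C=2, T=5, A=11
G+C = 5, so %GC = 5/21 × 100 = 23.81%
Salt term: 16.6 × (-0.991) = -16.451
GC term: 0.41 × 23.81 = 9.762; length term: −600/21 = −28.571
Tm = 81.5 + (-16.451) + 9.762 − 28.571 = 46.24 → 46.2°C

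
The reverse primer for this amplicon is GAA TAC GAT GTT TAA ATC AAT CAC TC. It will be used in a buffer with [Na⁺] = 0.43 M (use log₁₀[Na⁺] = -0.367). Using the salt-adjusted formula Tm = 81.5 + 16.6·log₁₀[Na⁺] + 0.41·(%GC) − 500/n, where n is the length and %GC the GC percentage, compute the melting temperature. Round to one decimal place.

Length n = 26. C=5, T=8, A=10, G=3
G+C = 8, so %GC = 8/26 × 100 = 30.769%
Salt term: 16.6 × (-0.367) = -6.092
GC term: 0.41 × 30.769 = 12.615; length term: −500/26 = −19.231
Tm = 81.5 + (-6.092) + 12.615 − 19.231 = 68.792 → 68.8°C

68.8°C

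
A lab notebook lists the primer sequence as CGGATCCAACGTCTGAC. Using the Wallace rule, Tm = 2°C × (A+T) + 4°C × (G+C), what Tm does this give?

54°C

C=6, G=4, A=4, T=3
A+T = 7, G+C = 10
Tm = 2(7) + 4(10) = 14 + 40 = 54°C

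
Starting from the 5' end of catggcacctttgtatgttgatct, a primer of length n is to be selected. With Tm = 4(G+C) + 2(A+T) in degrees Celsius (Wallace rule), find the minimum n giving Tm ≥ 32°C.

n = 10

First 9 bases: CATGGCACC → Tm = 30°C (< 32°C)
First 10 bases: CATGGCACCT → Tm = 32°C (≥ 32°C)
Since every base adds ≥2°C, Tm only increases with n, so the threshold is first crossed at n = 10.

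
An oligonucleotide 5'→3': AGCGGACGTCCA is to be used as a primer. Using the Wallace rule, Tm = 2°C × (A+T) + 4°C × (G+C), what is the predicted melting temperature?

40°C

G=4, A=3, T=1, C=4
A+T = 4, G+C = 8
Tm = 2×4 + 4×8 = 40°C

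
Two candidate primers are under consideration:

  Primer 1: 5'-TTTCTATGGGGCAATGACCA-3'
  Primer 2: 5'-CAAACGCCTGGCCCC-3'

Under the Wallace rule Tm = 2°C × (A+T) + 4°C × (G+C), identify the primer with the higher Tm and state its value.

Primer 1, 58°C

Primer 1: A+T=11, G+C=9 → Tm = 2(11)+4(9) = 58°C
Primer 2: A+T=4, G+C=11 → Tm = 2(4)+4(11) = 52°C
58°C vs 52°C → primer 1 is higher.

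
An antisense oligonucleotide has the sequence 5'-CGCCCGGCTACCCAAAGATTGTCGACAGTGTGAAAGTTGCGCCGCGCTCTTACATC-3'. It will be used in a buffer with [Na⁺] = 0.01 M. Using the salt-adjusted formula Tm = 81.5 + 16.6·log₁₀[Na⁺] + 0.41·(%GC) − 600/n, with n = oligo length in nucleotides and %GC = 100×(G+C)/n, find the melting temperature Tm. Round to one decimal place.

61.0°C

Length n = 56. Scanning the sequence gives T=12, A=12, G=14, C=18.
G+C = 32, so %GC = 32/56 × 100 = 57.143%
Salt term: 16.6 × (-2) = -33.2
GC term: 0.41 × 57.143 = 23.429; length term: −600/56 = −10.714
Tm = 81.5 + (-33.2) + 23.429 − 10.714 = 61.015 → 61.0°C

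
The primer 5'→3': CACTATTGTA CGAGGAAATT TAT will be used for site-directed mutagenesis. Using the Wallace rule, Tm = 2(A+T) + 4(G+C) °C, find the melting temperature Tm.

Base counts: T=8, A=8, C=3, G=4
A+T = 16, G+C = 7
Tm = 2×16 + 4×7 = 60°C

60°C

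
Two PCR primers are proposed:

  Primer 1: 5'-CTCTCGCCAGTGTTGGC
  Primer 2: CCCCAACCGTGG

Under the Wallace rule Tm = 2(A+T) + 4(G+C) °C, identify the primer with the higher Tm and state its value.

Primer 1, 56°C

Primer 1: A+T=6, G+C=11 → Tm = 2(6)+4(11) = 56°C
Primer 2: A+T=3, G+C=9 → Tm = 2(3)+4(9) = 42°C
56°C vs 42°C → primer 1 is higher.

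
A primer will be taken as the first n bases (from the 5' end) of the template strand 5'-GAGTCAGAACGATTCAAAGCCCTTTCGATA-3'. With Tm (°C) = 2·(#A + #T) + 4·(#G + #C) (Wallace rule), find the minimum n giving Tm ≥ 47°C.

First 16 bases: GAGTCAGAACGATTCA → Tm = 46°C (< 47°C)
First 17 bases: GAGTCAGAACGATTCAA → Tm = 48°C (≥ 47°C)
Since every base adds ≥2°C, Tm only increases with n, so the threshold is first crossed at n = 17.

n = 17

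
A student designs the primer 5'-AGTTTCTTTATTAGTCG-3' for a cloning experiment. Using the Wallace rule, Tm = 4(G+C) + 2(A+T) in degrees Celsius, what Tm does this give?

Counting bases: C=2, G=3, A=3, T=9
So N_AT = 12 and N_GC = 5.
Tm = 2(12) + 4(5) = 24 + 20 = 44°C

44°C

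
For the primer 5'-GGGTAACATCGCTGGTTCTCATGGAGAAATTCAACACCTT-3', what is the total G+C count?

18

C=9, A=11, T=11, G=9
G+C = 9 + 9 = 18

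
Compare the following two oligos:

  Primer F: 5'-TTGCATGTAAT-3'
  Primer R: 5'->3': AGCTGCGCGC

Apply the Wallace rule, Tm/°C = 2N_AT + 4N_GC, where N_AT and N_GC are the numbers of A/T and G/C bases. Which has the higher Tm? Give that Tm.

Primer R, 36°C

Primer F: A+T=8, G+C=3 → Tm = 2(8)+4(3) = 28°C
Primer R: A+T=2, G+C=8 → Tm = 2(2)+4(8) = 36°C
28°C vs 36°C → primer R is higher.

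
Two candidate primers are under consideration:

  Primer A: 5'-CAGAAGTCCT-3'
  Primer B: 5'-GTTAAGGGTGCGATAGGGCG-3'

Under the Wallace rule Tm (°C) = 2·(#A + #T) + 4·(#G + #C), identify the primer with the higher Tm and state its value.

Primer B, 64°C

Primer A: A+T=5, G+C=5 → Tm = 2(5)+4(5) = 30°C
Primer B: A+T=8, G+C=12 → Tm = 2(8)+4(12) = 64°C
30°C vs 64°C → primer B is higher.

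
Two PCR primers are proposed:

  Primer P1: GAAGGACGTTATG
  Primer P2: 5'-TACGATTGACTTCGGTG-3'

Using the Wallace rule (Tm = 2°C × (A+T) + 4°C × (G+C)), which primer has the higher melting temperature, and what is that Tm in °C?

Primer P1: A+T=7, G+C=6 → Tm = 2(7)+4(6) = 38°C
Primer P2: A+T=9, G+C=8 → Tm = 2(9)+4(8) = 50°C
38°C vs 50°C → primer P2 is higher.

Primer P2, 50°C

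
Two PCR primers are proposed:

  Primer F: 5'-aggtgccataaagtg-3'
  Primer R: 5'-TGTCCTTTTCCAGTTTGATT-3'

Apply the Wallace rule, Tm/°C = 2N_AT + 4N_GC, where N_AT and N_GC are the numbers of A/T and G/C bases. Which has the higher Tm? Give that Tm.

Primer F: A+T=8, G+C=7 → Tm = 2(8)+4(7) = 44°C
Primer R: A+T=13, G+C=7 → Tm = 2(13)+4(7) = 54°C
44°C vs 54°C → primer R is higher.

Primer R, 54°C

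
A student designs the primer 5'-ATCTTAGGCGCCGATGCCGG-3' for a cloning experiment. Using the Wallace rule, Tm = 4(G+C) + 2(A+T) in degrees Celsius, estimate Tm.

66°C

Scanning the sequence gives G=7, A=3, C=6, T=4.
AT pairs contribute 7, GC pairs contribute 13.
Tm = 2×7 + 4×13 = 66°C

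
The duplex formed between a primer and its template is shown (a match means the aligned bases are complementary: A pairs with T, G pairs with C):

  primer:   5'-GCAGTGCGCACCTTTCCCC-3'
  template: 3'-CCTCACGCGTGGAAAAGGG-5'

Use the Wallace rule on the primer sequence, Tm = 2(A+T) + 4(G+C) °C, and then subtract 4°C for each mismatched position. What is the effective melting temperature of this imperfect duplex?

Primer base counts: A=2, T=4, G=4, C=9 → A+T=6, G+C=13
Perfect-match Tm = 2(6) + 4(13) = 12 + 52 = 64°C
Mismatches (positions where the bases are not complementary): 2 (at positions 2, 16)
Effective Tm = 64 − 2×4 = 64 − 8 = 56°C

56°C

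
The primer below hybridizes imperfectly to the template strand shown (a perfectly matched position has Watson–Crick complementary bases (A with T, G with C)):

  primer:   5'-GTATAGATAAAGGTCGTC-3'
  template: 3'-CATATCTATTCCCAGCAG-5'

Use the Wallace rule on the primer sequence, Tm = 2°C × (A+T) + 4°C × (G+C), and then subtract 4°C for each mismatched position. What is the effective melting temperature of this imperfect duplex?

46°C

Primer base counts: A=6, T=5, G=5, C=2 → A+T=11, G+C=7
Perfect-match Tm = 2(11) + 4(7) = 22 + 28 = 50°C
Mismatches (positions where the bases are not complementary): 1 (at position 11)
Effective Tm = 50 − 1×4 = 50 − 4 = 46°C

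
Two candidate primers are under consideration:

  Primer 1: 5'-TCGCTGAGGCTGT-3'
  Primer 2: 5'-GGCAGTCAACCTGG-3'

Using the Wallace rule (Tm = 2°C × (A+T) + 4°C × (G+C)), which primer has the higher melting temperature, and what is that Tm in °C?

Primer 2, 46°C

Primer 1: A+T=5, G+C=8 → Tm = 2(5)+4(8) = 42°C
Primer 2: A+T=5, G+C=9 → Tm = 2(5)+4(9) = 46°C
42°C vs 46°C → primer 2 is higher.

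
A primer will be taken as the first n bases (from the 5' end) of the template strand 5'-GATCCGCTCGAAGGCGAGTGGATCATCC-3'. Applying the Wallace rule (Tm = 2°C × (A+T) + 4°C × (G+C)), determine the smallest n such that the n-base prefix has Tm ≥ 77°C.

First 23 bases: GATCCGCTCGAAGGCGAGTGGAT → Tm = 74°C (< 77°C)
First 24 bases: GATCCGCTCGAAGGCGAGTGGATC → Tm = 78°C (≥ 77°C)
Since every base adds ≥2°C, Tm only increases with n, so the threshold is first crossed at n = 24.

n = 24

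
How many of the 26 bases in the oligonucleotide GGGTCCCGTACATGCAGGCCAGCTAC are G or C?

17

Base counts: C=9, A=5, G=8, T=4
G+C = 8 + 9 = 17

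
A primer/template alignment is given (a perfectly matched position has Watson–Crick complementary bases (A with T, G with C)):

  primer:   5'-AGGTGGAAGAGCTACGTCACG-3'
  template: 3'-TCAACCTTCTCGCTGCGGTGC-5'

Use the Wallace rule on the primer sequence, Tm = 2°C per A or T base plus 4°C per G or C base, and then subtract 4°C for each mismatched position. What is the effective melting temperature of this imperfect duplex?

54°C

Primer base counts: A=6, T=3, G=8, C=4 → A+T=9, G+C=12
Perfect-match Tm = 2(9) + 4(12) = 18 + 48 = 66°C
Mismatches (positions where the bases are not complementary): 3 (at positions 3, 13, 17)
Effective Tm = 66 − 3×4 = 66 − 12 = 54°C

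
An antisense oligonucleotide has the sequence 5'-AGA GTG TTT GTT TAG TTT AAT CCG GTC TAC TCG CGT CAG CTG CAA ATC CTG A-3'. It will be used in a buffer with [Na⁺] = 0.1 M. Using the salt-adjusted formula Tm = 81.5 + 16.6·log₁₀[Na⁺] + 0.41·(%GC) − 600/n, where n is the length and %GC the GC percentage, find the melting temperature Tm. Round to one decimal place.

71.5°C

Length n = 52. C=11, T=18, G=12, A=11
G+C = 23, so %GC = 23/52 × 100 = 44.231%
Salt term: 16.6 × (-1) = -16.6
GC term: 0.41 × 44.231 = 18.135; length term: −600/52 = −11.538
Tm = 81.5 + (-16.6) + 18.135 − 11.538 = 71.497 → 71.5°C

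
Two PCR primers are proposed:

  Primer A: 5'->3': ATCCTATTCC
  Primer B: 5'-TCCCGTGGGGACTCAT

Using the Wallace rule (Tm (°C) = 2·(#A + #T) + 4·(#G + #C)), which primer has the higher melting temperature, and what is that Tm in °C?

Primer A: A+T=6, G+C=4 → Tm = 2(6)+4(4) = 28°C
Primer B: A+T=6, G+C=10 → Tm = 2(6)+4(10) = 52°C
28°C vs 52°C → primer B is higher.

Primer B, 52°C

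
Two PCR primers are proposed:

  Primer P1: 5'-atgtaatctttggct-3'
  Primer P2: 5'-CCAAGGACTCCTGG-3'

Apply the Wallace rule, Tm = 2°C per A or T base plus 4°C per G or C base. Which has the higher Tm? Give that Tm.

Primer P2, 46°C

Primer P1: A+T=10, G+C=5 → Tm = 2(10)+4(5) = 40°C
Primer P2: A+T=5, G+C=9 → Tm = 2(5)+4(9) = 46°C
40°C vs 46°C → primer P2 is higher.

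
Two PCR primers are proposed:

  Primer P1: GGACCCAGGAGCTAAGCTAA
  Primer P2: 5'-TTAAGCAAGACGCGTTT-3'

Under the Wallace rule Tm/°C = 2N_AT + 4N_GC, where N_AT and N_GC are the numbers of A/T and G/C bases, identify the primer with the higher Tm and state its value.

Primer P1: A+T=9, G+C=11 → Tm = 2(9)+4(11) = 62°C
Primer P2: A+T=10, G+C=7 → Tm = 2(10)+4(7) = 48°C
62°C vs 48°C → primer P1 is higher.

Primer P1, 62°C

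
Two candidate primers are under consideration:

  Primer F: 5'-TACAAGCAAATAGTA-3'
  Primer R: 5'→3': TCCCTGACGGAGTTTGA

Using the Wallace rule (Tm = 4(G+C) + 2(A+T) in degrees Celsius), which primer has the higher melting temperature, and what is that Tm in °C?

Primer F: A+T=11, G+C=4 → Tm = 2(11)+4(4) = 38°C
Primer R: A+T=8, G+C=9 → Tm = 2(8)+4(9) = 52°C
38°C vs 52°C → primer R is higher.

Primer R, 52°C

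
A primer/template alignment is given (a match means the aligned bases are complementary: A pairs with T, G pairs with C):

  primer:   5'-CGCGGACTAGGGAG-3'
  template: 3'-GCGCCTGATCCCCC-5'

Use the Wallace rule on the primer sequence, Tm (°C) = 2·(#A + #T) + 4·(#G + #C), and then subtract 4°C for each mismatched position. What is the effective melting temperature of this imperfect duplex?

Primer base counts: A=3, T=1, G=7, C=3 → A+T=4, G+C=10
Perfect-match Tm = 2(4) + 4(10) = 8 + 40 = 48°C
Mismatches (positions where the bases are not complementary): 1 (at position 13)
Effective Tm = 48 − 1×4 = 48 − 4 = 44°C

44°C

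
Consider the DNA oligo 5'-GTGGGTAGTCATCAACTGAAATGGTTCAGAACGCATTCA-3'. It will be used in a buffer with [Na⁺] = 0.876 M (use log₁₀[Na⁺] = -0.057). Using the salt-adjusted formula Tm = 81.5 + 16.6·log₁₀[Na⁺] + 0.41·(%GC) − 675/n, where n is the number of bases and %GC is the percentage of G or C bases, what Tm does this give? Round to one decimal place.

Length n = 39. Scanning the sequence gives C=7, T=10, G=10, A=12.
G+C = 17, so %GC = 17/39 × 100 = 43.59%
Salt term: 16.6 × (-0.057) = -0.946
GC term: 0.41 × 43.59 = 17.872; length term: −675/39 = −17.308
Tm = 81.5 + (-0.946) + 17.872 − 17.308 = 81.118 → 81.1°C

81.1°C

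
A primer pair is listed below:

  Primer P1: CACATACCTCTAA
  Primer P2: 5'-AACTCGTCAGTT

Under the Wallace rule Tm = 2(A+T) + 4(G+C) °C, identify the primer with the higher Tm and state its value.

Primer P1: A+T=8, G+C=5 → Tm = 2(8)+4(5) = 36°C
Primer P2: A+T=7, G+C=5 → Tm = 2(7)+4(5) = 34°C
36°C vs 34°C → primer P1 is higher.

Primer P1, 36°C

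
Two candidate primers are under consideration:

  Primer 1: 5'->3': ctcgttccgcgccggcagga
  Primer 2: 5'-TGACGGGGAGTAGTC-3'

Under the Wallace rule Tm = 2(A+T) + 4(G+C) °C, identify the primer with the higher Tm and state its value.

Primer 1, 70°C

Primer 1: A+T=5, G+C=15 → Tm = 2(5)+4(15) = 70°C
Primer 2: A+T=6, G+C=9 → Tm = 2(6)+4(9) = 48°C
70°C vs 48°C → primer 1 is higher.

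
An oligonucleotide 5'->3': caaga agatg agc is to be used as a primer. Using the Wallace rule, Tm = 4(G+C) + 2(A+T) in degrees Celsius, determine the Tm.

Base counts: C=2, G=4, T=1, A=6
So N_AT = 7 and N_GC = 6.
Tm = 2×7 + 4×6 = 38°C

38°C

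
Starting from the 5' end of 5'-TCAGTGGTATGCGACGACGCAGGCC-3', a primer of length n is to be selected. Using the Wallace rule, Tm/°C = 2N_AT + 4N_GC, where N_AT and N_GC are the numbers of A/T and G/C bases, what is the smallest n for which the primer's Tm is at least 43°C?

n = 15

First 14 bases: TCAGTGGTATGCGA → Tm = 42°C (< 43°C)
First 15 bases: TCAGTGGTATGCGAC → Tm = 46°C (≥ 43°C)
Each additional base adds 2°C (A/T) or 4°C (G/C), so Tm is non-decreasing in n; n = 15 is the first length to reach 43°C.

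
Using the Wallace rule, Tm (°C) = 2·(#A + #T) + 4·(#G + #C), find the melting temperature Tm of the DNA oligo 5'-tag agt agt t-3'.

26°C

Base counts: A=3, T=4, C=0, G=3
AT pairs contribute 7, GC pairs contribute 3.
Tm = 2×7 + 4×3 = 26°C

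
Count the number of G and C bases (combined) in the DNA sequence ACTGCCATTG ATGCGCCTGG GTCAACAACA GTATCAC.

19

Scanning the sequence gives A=10, C=11, G=8, T=8.
G+C = 8 + 11 = 19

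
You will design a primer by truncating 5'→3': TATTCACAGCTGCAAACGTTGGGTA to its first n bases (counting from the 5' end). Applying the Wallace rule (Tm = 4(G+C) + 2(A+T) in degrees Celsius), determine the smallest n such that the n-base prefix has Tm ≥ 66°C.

n = 23

First 22 bases: TATTCACAGCTGCAAACGTTGG → Tm = 64°C (< 66°C)
First 23 bases: TATTCACAGCTGCAAACGTTGGG → Tm = 68°C (≥ 66°C)
Each additional base adds 2°C (A/T) or 4°C (G/C), so Tm is non-decreasing in n; n = 23 is the first length to reach 66°C.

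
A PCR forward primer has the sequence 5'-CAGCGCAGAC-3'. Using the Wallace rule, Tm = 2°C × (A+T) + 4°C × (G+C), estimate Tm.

34°C

Base counts: G=3, A=3, C=4, T=0
So N_AT = 3 and N_GC = 7.
Tm = 2(3) + 4(7) = 6 + 28 = 34°C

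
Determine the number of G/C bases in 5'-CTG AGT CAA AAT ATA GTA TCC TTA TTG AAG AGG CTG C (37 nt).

14

Counting bases: G=8, T=11, A=12, C=6
G+C = 8 + 6 = 14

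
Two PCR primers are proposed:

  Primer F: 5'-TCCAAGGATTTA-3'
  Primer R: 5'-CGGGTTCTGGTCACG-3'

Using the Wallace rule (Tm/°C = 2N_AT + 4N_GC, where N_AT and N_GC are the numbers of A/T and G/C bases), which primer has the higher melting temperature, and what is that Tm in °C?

Primer R, 50°C

Primer F: A+T=8, G+C=4 → Tm = 2(8)+4(4) = 32°C
Primer R: A+T=5, G+C=10 → Tm = 2(5)+4(10) = 50°C
32°C vs 50°C → primer R is higher.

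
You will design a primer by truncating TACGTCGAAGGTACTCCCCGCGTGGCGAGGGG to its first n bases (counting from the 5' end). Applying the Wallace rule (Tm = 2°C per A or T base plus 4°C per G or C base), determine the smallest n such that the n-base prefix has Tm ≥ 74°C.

First 22 bases: TACGTCGAAGGTACTCCCCGCG → Tm = 72°C (< 74°C)
First 23 bases: TACGTCGAAGGTACTCCCCGCGT → Tm = 74°C (≥ 74°C)
Since every base adds ≥2°C, Tm only increases with n, so the threshold is first crossed at n = 23.

n = 23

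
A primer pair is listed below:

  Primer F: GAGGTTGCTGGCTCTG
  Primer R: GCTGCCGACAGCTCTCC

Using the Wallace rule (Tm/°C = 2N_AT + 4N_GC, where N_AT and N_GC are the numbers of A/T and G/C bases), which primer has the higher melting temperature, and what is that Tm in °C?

Primer R, 58°C

Primer F: A+T=6, G+C=10 → Tm = 2(6)+4(10) = 52°C
Primer R: A+T=5, G+C=12 → Tm = 2(5)+4(12) = 58°C
52°C vs 58°C → primer R is higher.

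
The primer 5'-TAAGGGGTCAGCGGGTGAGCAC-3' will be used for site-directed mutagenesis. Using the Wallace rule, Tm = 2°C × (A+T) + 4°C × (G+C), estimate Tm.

A=5, T=3, G=10, C=4
AT pairs contribute 8, GC pairs contribute 14.
Tm = 2×8 + 4×14 = 72°C

72°C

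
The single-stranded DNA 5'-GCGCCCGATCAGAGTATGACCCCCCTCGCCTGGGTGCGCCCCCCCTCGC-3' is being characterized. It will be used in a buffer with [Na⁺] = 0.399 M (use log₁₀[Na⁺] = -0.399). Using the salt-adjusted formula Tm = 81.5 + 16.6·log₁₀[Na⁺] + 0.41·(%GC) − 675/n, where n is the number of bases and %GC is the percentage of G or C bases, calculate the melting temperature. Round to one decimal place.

Length n = 49. Base counts: T=7, C=24, G=13, A=5
G+C = 37, so %GC = 37/49 × 100 = 75.51%
Salt term: 16.6 × (-0.399) = -6.623
GC term: 0.41 × 75.51 = 30.959; length term: −675/49 = −13.776
Tm = 81.5 + (-6.623) + 30.959 − 13.776 = 92.06 → 92.1°C

92.1°C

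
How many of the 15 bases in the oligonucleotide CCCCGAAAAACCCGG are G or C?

10

Scanning the sequence gives T=0, A=5, G=3, C=7.
Total G or C: 3 + 7 = 10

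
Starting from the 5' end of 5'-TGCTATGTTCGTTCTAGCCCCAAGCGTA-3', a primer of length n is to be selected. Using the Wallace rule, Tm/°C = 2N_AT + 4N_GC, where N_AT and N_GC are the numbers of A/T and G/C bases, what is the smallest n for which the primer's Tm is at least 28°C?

First 9 bases: TGCTATGTT → Tm = 24°C (< 28°C)
First 10 bases: TGCTATGTTC → Tm = 28°C (≥ 28°C)
Each additional base adds 2°C (A/T) or 4°C (G/C), so Tm is non-decreasing in n; n = 10 is the first length to reach 28°C.

n = 10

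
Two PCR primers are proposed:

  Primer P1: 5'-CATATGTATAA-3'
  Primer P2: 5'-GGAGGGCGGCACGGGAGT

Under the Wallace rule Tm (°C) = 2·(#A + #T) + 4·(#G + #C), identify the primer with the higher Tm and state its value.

Primer P1: A+T=9, G+C=2 → Tm = 2(9)+4(2) = 26°C
Primer P2: A+T=4, G+C=14 → Tm = 2(4)+4(14) = 64°C
26°C vs 64°C → primer P2 is higher.

Primer P2, 64°C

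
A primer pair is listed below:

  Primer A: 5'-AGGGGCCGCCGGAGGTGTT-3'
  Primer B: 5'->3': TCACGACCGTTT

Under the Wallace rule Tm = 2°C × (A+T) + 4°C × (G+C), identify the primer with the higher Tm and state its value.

Primer A: A+T=5, G+C=14 → Tm = 2(5)+4(14) = 66°C
Primer B: A+T=6, G+C=6 → Tm = 2(6)+4(6) = 36°C
66°C vs 36°C → primer A is higher.

Primer A, 66°C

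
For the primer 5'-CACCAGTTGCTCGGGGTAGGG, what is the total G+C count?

T=4, A=3, C=5, G=9
G+C = 9 + 5 = 14

14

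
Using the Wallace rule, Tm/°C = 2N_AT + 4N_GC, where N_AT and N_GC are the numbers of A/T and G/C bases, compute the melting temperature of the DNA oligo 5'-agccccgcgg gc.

Base counts: C=6, G=5, T=0, A=1
A+T = 1, G+C = 11
Tm = 4·11 + 2·1 = 44 + 2 = 46°C

46°C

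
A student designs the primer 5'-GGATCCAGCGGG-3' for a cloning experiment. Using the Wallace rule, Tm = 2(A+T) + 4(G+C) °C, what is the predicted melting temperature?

42°C

Counting bases: A=2, G=6, C=3, T=1
AT pairs contribute 3, GC pairs contribute 9.
Tm = 2(3) + 4(9) = 6 + 36 = 42°C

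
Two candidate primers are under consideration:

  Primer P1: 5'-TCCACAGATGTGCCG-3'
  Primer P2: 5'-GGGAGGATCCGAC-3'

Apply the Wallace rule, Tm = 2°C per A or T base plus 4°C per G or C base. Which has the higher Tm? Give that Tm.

Primer P1, 48°C

Primer P1: A+T=6, G+C=9 → Tm = 2(6)+4(9) = 48°C
Primer P2: A+T=4, G+C=9 → Tm = 2(4)+4(9) = 44°C
48°C vs 44°C → primer P1 is higher.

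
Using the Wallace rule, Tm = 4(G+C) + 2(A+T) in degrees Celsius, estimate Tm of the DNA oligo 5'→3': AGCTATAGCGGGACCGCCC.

Base counts: T=2, C=7, G=6, A=4
So N_AT = 6 and N_GC = 13.
Tm = 2×6 + 4×13 = 64°C

64°C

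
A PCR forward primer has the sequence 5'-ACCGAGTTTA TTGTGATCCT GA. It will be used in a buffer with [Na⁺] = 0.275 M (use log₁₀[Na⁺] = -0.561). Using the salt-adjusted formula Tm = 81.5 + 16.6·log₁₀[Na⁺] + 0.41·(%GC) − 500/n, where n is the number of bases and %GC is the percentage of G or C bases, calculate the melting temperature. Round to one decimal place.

66.2°C

Length n = 22. Scanning the sequence gives C=4, T=8, G=5, A=5.
G+C = 9, so %GC = 9/22 × 100 = 40.909%
Salt term: 16.6 × (-0.561) = -9.313
GC term: 0.41 × 40.909 = 16.773; length term: −500/22 = −22.727
Tm = 81.5 + (-9.313) + 16.773 − 22.727 = 66.233 → 66.2°C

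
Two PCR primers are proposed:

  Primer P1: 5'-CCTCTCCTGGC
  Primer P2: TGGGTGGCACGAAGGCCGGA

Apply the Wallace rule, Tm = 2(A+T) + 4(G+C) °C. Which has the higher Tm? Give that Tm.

Primer P2, 68°C

Primer P1: A+T=3, G+C=8 → Tm = 2(3)+4(8) = 38°C
Primer P2: A+T=6, G+C=14 → Tm = 2(6)+4(14) = 68°C
38°C vs 68°C → primer P2 is higher.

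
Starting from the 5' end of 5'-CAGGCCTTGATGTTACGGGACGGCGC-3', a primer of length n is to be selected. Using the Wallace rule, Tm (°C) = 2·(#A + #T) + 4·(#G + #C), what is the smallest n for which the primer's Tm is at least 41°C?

First 13 bases: CAGGCCTTGATGT → Tm = 40°C (< 41°C)
First 14 bases: CAGGCCTTGATGTT → Tm = 42°C (≥ 41°C)
Since every base adds ≥2°C, Tm only increases with n, so the threshold is first crossed at n = 14.

n = 14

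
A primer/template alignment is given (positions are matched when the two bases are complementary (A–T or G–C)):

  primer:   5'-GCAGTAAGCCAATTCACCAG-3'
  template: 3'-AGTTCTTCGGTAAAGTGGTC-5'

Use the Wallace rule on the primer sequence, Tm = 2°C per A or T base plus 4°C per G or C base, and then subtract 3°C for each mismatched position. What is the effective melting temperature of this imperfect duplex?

48°C

Primer base counts: A=7, T=3, G=4, C=6 → A+T=10, G+C=10
Perfect-match Tm = 2(10) + 4(10) = 20 + 40 = 60°C
Mismatches (positions where the bases are not complementary): 4 (at positions 1, 4, 5, 12)
Effective Tm = 60 − 4×3 = 60 − 12 = 48°C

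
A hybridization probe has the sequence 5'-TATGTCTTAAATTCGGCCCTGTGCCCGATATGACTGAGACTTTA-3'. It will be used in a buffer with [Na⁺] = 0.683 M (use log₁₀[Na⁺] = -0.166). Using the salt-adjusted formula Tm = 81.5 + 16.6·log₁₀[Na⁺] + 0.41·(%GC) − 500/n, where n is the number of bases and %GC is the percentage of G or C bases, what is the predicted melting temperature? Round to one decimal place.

85.1°C

Length n = 44. Scanning the sequence gives T=15, A=10, G=9, C=10.
G+C = 19, so %GC = 19/44 × 100 = 43.182%
Salt term: 16.6 × (-0.166) = -2.756
GC term: 0.41 × 43.182 = 17.705; length term: −500/44 = −11.364
Tm = 81.5 + (-2.756) + 17.705 − 11.364 = 85.085 → 85.1°C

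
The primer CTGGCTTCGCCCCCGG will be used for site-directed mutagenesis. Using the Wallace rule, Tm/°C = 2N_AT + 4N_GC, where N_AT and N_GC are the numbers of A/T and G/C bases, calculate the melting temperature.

Scanning the sequence gives T=3, C=8, G=5, A=0.
AT pairs contribute 3, GC pairs contribute 13.
Tm = 2(3) + 4(13) = 6 + 52 = 58°C

58°C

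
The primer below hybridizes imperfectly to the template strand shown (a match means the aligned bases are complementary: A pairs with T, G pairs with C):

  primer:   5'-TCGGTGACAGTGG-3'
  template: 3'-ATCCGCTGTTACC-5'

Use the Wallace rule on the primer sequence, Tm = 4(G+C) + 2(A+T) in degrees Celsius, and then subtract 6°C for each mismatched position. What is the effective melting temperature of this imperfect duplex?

Primer base counts: A=2, T=3, G=6, C=2 → A+T=5, G+C=8
Perfect-match Tm = 2(5) + 4(8) = 10 + 32 = 42°C
Mismatches (positions where the bases are not complementary): 3 (at positions 2, 5, 10)
Effective Tm = 42 − 3×6 = 42 − 18 = 24°C

24°C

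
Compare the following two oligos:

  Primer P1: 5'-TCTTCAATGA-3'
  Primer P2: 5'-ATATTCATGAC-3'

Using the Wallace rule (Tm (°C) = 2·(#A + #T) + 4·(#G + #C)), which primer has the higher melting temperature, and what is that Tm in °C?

Primer P2, 28°C

Primer P1: A+T=7, G+C=3 → Tm = 2(7)+4(3) = 26°C
Primer P2: A+T=8, G+C=3 → Tm = 2(8)+4(3) = 28°C
26°C vs 28°C → primer P2 is higher.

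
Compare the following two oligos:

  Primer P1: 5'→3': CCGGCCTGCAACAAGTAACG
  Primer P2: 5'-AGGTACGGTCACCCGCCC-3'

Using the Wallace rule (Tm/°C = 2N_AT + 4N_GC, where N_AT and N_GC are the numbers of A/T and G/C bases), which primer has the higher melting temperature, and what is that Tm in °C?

Primer P1, 64°C

Primer P1: A+T=8, G+C=12 → Tm = 2(8)+4(12) = 64°C
Primer P2: A+T=5, G+C=13 → Tm = 2(5)+4(13) = 62°C
64°C vs 62°C → primer P1 is higher.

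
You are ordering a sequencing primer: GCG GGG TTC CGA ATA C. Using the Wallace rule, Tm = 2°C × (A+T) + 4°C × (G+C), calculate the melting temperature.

Counting bases: T=3, G=6, C=4, A=3
So N_AT = 6 and N_GC = 10.
Tm = 2×6 + 4×10 = 52°C

52°C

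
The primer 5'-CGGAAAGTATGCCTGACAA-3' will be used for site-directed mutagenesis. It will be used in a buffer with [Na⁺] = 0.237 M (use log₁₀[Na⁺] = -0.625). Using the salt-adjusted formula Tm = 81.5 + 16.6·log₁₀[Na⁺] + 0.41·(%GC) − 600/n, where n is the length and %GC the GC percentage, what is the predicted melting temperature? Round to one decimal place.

59.0°C

Length n = 19. Scanning the sequence gives A=7, T=3, G=5, C=4.
G+C = 9, so %GC = 9/19 × 100 = 47.368%
Salt term: 16.6 × (-0.625) = -10.375
GC term: 0.41 × 47.368 = 19.421; length term: −600/19 = −31.579
Tm = 81.5 + (-10.375) + 19.421 − 31.579 = 58.967 → 59.0°C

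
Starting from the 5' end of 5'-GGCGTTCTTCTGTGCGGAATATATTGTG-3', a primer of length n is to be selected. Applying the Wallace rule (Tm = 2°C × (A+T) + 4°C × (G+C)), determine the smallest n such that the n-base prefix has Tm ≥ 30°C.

First 9 bases: GGCGTTCTT → Tm = 28°C (< 30°C)
First 10 bases: GGCGTTCTTC → Tm = 32°C (≥ 30°C)
Each additional base adds 2°C (A/T) or 4°C (G/C), so Tm is non-decreasing in n; n = 10 is the first length to reach 30°C.

n = 10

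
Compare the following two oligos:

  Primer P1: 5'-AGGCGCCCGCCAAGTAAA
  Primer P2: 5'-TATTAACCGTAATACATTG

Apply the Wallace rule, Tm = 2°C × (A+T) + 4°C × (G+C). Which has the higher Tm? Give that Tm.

Primer P1, 58°C

Primer P1: A+T=7, G+C=11 → Tm = 2(7)+4(11) = 58°C
Primer P2: A+T=14, G+C=5 → Tm = 2(14)+4(5) = 48°C
58°C vs 48°C → primer P1 is higher.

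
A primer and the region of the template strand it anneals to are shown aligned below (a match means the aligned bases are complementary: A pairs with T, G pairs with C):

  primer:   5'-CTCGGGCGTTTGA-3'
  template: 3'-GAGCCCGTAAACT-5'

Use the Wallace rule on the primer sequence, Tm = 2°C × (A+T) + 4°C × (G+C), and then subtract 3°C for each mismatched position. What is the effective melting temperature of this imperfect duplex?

39°C

Primer base counts: A=1, T=4, G=5, C=3 → A+T=5, G+C=8
Perfect-match Tm = 2(5) + 4(8) = 10 + 32 = 42°C
Mismatches (positions where the bases are not complementary): 1 (at position 8)
Effective Tm = 42 − 1×3 = 42 − 3 = 39°C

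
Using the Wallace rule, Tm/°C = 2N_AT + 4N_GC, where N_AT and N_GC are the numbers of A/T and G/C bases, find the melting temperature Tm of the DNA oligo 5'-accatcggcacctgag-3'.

52°C

Scanning the sequence gives T=2, C=6, A=4, G=4.
A+T = 6, G+C = 10
Tm = 2×6 + 4×10 = 52°C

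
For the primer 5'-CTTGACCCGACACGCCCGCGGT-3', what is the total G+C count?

Base counts: C=10, G=6, A=3, T=3
G+C = 6 + 10 = 16

16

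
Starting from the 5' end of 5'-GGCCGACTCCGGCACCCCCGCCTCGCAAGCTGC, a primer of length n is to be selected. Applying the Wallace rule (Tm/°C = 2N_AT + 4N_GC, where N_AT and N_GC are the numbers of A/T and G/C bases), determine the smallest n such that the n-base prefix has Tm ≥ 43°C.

First 11 bases: GGCCGACTCCG → Tm = 40°C (< 43°C)
First 12 bases: GGCCGACTCCGG → Tm = 44°C (≥ 43°C)
Each additional base adds 2°C (A/T) or 4°C (G/C), so Tm is non-decreasing in n; n = 12 is the first length to reach 43°C.

n = 12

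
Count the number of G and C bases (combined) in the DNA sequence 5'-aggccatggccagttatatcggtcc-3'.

Counting bases: C=7, T=6, G=7, A=5
Total G or C: 7 + 7 = 14

14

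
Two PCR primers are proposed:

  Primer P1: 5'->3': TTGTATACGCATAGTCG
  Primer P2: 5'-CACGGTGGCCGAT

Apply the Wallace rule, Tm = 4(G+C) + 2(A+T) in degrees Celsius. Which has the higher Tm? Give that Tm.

Primer P1, 48°C

Primer P1: A+T=10, G+C=7 → Tm = 2(10)+4(7) = 48°C
Primer P2: A+T=4, G+C=9 → Tm = 2(4)+4(9) = 44°C
48°C vs 44°C → primer P1 is higher.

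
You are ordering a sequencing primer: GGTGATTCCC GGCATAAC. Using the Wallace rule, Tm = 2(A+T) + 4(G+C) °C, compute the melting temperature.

56°C

Counting bases: G=5, C=5, T=4, A=4
So N_AT = 8 and N_GC = 10.
Tm = 4·10 + 2·8 = 40 + 16 = 56°C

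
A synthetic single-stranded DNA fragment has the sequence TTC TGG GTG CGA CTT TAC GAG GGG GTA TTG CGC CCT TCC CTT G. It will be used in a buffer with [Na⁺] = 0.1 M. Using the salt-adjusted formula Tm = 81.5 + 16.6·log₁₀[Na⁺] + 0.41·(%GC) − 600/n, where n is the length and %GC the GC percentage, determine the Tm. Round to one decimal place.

Length n = 43. Counting bases: G=14, C=11, T=14, A=4
G+C = 25, so %GC = 25/43 × 100 = 58.14%
Salt term: 16.6 × (-1) = -16.6
GC term: 0.41 × 58.14 = 23.837; length term: −600/43 = −13.953
Tm = 81.5 + (-16.6) + 23.837 − 13.953 = 74.784 → 74.8°C

74.8°C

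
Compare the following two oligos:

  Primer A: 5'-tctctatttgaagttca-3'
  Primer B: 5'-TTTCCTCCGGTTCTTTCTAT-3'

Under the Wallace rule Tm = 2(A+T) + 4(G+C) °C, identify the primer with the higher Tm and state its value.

Primer B, 56°C

Primer A: A+T=12, G+C=5 → Tm = 2(12)+4(5) = 44°C
Primer B: A+T=12, G+C=8 → Tm = 2(12)+4(8) = 56°C
44°C vs 56°C → primer B is higher.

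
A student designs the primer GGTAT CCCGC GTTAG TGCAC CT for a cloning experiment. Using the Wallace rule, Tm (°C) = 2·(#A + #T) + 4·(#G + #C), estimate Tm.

Scanning the sequence gives A=3, C=7, G=6, T=6.
AT pairs contribute 9, GC pairs contribute 13.
Tm = 2(9) + 4(13) = 18 + 52 = 70°C

70°C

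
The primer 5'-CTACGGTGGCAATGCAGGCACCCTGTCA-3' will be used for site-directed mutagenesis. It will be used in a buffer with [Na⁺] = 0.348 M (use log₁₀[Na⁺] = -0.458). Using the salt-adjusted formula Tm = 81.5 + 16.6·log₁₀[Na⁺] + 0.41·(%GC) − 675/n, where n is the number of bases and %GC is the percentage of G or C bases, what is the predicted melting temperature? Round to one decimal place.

Length n = 28. Scanning the sequence gives T=5, C=9, G=8, A=6.
G+C = 17, so %GC = 17/28 × 100 = 60.714%
Salt term: 16.6 × (-0.458) = -7.603
GC term: 0.41 × 60.714 = 24.893; length term: −675/28 = −24.107
Tm = 81.5 + (-7.603) + 24.893 − 24.107 = 74.683 → 74.7°C

74.7°C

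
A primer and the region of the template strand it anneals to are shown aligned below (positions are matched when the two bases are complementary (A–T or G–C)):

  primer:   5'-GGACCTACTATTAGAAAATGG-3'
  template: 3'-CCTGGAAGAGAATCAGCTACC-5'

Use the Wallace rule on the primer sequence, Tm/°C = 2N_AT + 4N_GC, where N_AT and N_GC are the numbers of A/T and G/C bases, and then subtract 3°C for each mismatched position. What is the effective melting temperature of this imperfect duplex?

43°C

Primer base counts: A=8, T=5, G=5, C=3 → A+T=13, G+C=8
Perfect-match Tm = 2(13) + 4(8) = 26 + 32 = 58°C
Mismatches (positions where the bases are not complementary): 5 (at positions 7, 10, 15, 16, 17)
Effective Tm = 58 − 5×3 = 58 − 15 = 43°C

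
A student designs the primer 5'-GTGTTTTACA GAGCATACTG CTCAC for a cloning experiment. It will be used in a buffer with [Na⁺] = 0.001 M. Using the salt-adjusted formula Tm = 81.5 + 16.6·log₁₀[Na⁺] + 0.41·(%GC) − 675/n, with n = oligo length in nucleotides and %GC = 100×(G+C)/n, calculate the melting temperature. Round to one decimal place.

22.7°C

Length n = 25. Counting bases: T=8, C=6, G=5, A=6
G+C = 11, so %GC = 11/25 × 100 = 44%
Salt term: 16.6 × (-3) = -49.8
GC term: 0.41 × 44 = 18.04; length term: −675/25 = −27
Tm = 81.5 + (-49.8) + 18.04 − 27 = 22.74 → 22.7°C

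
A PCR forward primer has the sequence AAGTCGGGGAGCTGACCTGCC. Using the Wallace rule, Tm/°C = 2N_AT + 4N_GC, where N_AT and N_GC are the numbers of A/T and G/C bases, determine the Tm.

G=8, C=6, A=4, T=3
AT pairs contribute 7, GC pairs contribute 14.
Tm = 2×7 + 4×14 = 70°C

70°C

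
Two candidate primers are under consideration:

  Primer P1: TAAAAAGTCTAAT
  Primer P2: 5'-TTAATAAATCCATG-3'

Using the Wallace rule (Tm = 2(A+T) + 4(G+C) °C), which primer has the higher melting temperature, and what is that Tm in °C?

Primer P1: A+T=11, G+C=2 → Tm = 2(11)+4(2) = 30°C
Primer P2: A+T=11, G+C=3 → Tm = 2(11)+4(3) = 34°C
30°C vs 34°C → primer P2 is higher.

Primer P2, 34°C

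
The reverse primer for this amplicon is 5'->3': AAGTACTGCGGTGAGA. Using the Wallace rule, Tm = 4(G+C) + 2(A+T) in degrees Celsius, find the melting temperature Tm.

T=3, A=5, C=2, G=6
AT pairs contribute 8, GC pairs contribute 8.
Tm = 2×8 + 4×8 = 48°C

48°C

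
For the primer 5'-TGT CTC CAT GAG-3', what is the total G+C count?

T=4, A=2, C=3, G=3
Total G or C: 3 + 3 = 6

6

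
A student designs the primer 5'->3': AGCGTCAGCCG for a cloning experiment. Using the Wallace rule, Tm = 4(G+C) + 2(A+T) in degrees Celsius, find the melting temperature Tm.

A=2, T=1, C=4, G=4
A+T = 3, G+C = 8
Tm = 2(3) + 4(8) = 6 + 32 = 38°C

38°C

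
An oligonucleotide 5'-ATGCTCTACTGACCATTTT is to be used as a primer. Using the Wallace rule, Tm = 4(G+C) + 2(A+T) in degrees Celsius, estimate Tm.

Scanning the sequence gives G=2, C=5, T=8, A=4.
AT pairs contribute 12, GC pairs contribute 7.
Tm = 2(12) + 4(7) = 24 + 28 = 52°C

52°C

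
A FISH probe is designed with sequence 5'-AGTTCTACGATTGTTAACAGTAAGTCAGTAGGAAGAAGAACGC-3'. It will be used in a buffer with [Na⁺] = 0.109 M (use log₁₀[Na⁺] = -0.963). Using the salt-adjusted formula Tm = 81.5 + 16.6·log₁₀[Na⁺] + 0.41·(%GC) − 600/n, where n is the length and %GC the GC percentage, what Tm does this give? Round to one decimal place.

Length n = 43. T=10, C=6, G=11, A=16
G+C = 17, so %GC = 17/43 × 100 = 39.535%
Salt term: 16.6 × (-0.963) = -15.986
GC term: 0.41 × 39.535 = 16.209; length term: −600/43 = −13.953
Tm = 81.5 + (-15.986) + 16.209 − 13.953 = 67.77 → 67.8°C

67.8°C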